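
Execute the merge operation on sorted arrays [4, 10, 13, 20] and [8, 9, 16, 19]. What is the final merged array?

Merging process:

Compare 4 vs 8: take 4 from left. Merged: [4]
Compare 10 vs 8: take 8 from right. Merged: [4, 8]
Compare 10 vs 9: take 9 from right. Merged: [4, 8, 9]
Compare 10 vs 16: take 10 from left. Merged: [4, 8, 9, 10]
Compare 13 vs 16: take 13 from left. Merged: [4, 8, 9, 10, 13]
Compare 20 vs 16: take 16 from right. Merged: [4, 8, 9, 10, 13, 16]
Compare 20 vs 19: take 19 from right. Merged: [4, 8, 9, 10, 13, 16, 19]
Append remaining from left: [20]. Merged: [4, 8, 9, 10, 13, 16, 19, 20]

Final merged array: [4, 8, 9, 10, 13, 16, 19, 20]
Total comparisons: 7

The merged array is [4, 8, 9, 10, 13, 16, 19, 20], requiring 7 comparisons. The merge step runs in O(n) time where n is the total number of elements.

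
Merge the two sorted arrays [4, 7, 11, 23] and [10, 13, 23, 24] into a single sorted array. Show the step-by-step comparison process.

Merging process:

Compare 4 vs 10: take 4 from left. Merged: [4]
Compare 7 vs 10: take 7 from left. Merged: [4, 7]
Compare 11 vs 10: take 10 from right. Merged: [4, 7, 10]
Compare 11 vs 13: take 11 from left. Merged: [4, 7, 10, 11]
Compare 23 vs 13: take 13 from right. Merged: [4, 7, 10, 11, 13]
Compare 23 vs 23: take 23 from left. Merged: [4, 7, 10, 11, 13, 23]
Append remaining from right: [23, 24]. Merged: [4, 7, 10, 11, 13, 23, 23, 24]

Final merged array: [4, 7, 10, 11, 13, 23, 23, 24]
Total comparisons: 6

The merged array is [4, 7, 10, 11, 13, 23, 23, 24], requiring 6 comparisons. The merge step runs in O(n) time where n is the total number of elements.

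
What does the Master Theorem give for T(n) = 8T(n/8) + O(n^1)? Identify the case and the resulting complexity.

Master Theorem for T(n) = 8T(n/8) + O(n^1):

a = 8, b = 8, c = 1
log_b(a) = log_8(8) = 1.0000

Case 2: c = 1 = log_8(8) = 1.0000
T(n) = O(n^1 log n) = O(n log n)

For T(n) = 8T(n/8) + O(n^1): log_8(8) = 1.0000. This is Case 2 of the Master Theorem (c = log_b(a), equal work at all levels), giving O(n log n).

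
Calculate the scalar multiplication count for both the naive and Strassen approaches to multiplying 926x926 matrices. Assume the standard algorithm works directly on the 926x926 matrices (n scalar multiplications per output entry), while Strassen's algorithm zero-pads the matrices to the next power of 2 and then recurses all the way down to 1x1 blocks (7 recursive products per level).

Matrix multiplication for 926x926 matrices:

Strassen's algorithm requires power-of-2 dimensions. Pad 926x926 to 1024x1024 (next power of 2).

Standard algorithm: 926^3 = 794022776 multiplications
Strassen's algorithm: 7^(log2(1024)) = 7^10 = 282475249 multiplications
Savings: 794022776 - 282475249 = 511547527 multiplications

Standard: 794022776 multiplications (926^3). Strassen: 282475249 multiplications (7^10, after padding to 1024x1024). Strassen reduces 8 recursive multiplications to 7 at each level.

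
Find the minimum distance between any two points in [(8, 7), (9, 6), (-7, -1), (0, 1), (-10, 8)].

Computing all pairwise distances among 5 points:

d((8, 7), (9, 6)) = 1.4142 <-- minimum
d((8, 7), (-7, -1)) = 17.0
d((8, 7), (0, 1)) = 10.0
d((8, 7), (-10, 8)) = 18.0278
d((9, 6), (-7, -1)) = 17.4642
d((9, 6), (0, 1)) = 10.2956
d((9, 6), (-10, 8)) = 19.105
d((-7, -1), (0, 1)) = 7.2801
d((-7, -1), (-10, 8)) = 9.4868
d((0, 1), (-10, 8)) = 12.2066

Closest pair: (8, 7) and (9, 6) with distance 1.4142

The closest pair is (8, 7) and (9, 6) with Euclidean distance 1.4142. For 5 points, brute-force pairwise comparison is shown above. For large n, the divide-and-conquer algorithm (sort by x, recurse on halves, check the dividing strip) achieves O(n log n).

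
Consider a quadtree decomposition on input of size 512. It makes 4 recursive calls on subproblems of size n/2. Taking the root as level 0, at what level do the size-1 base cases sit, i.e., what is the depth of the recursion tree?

For divide and conquer with division factor 2:

Problem sizes at each level:
Level 0: 512
Level 1: 256
Level 2: 128
Level 3: 64
Level 4: 32
Level 5: 16
Level 6: 8
Level 7: 4
Level 8: 2
Level 9: 1

The root is level 0 and the size-1 base case is level 9 (the tree spans levels 0 through 9, i.e. 10 levels counting the root), so the depth is the number of divisions: log_2(512) = 9

The recursion tree depth is log_2(512) = 9. At each level, the problem size is divided by 2, so it takes 9 divisions to reduce to a base case of size 1. The algorithm makes 4 recursive calls at each level.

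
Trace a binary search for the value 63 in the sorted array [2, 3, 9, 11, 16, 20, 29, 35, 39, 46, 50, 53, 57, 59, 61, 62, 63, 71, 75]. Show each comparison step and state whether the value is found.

Binary search for 63 in [2, 3, 9, 11, 16, 20, 29, 35, 39, 46, 50, 53, 57, 59, 61, 62, 63, 71, 75]:

lo=0, hi=18, mid=9, arr[mid]=46 -> 46 < 63, search right half
lo=10, hi=18, mid=14, arr[mid]=61 -> 61 < 63, search right half
lo=15, hi=18, mid=16, arr[mid]=63 -> Found target at index 16!

Binary search finds 63 at index 16 after 3 comparisons. The search repeatedly halves the search space by comparing with the middle element.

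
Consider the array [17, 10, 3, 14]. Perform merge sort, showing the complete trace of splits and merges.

Merge sort trace:

Split: [17, 10, 3, 14] -> [17, 10] and [3, 14]
  Split: [17, 10] -> [17] and [10]
  Merge: [17] + [10] -> [10, 17]
  Split: [3, 14] -> [3] and [14]
  Merge: [3] + [14] -> [3, 14]
Merge: [10, 17] + [3, 14] -> [3, 10, 14, 17]

Final sorted array: [3, 10, 14, 17]

The merge sort proceeds by recursively splitting the array and merging sorted halves.
After all merges, the sorted array is [3, 10, 14, 17].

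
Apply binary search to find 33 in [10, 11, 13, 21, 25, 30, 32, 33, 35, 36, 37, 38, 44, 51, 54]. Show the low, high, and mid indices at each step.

Binary search for 33 in [10, 11, 13, 21, 25, 30, 32, 33, 35, 36, 37, 38, 44, 51, 54]:

lo=0, hi=14, mid=7, arr[mid]=33 -> Found target at index 7!

Binary search finds 33 at index 7 after 1 comparisons. The search repeatedly halves the search space by comparing with the middle element.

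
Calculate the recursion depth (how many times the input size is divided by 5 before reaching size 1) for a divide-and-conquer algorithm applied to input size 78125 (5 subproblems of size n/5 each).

For divide and conquer with division factor 5:

Problem sizes at each level:
Level 0: 78125
Level 1: 15625
Level 2: 3125
Level 3: 625
Level 4: 125
Level 5: 25
Level 6: 5
Level 7: 1

The root is level 0 and the size-1 base case is level 7 (the tree spans levels 0 through 7, i.e. 8 levels counting the root), so the depth is the number of divisions: log_5(78125) = 7

The recursion tree depth is log_5(78125) = 7. At each level, the problem size is divided by 5, so it takes 7 divisions to reduce to a base case of size 1. The algorithm makes 5 recursive calls at each level.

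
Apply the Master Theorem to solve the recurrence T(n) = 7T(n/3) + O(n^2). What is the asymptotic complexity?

Master Theorem for T(n) = 7T(n/3) + O(n^2):

a = 7, b = 3, c = 2
log_b(a) = log_3(7) = 1.7712

Case 3: c = 2 > log_3(7) = 1.7712
T(n) = O(n^2) = O(n^2)

For T(n) = 7T(n/3) + O(n^2): log_3(7) = 1.7712. This is Case 3 of the Master Theorem (c > log_b(a), work dominated by root), giving O(n^2).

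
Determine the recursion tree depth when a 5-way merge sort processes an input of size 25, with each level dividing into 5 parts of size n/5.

For divide and conquer with division factor 5:

Problem sizes at each level:
Level 0: 25
Level 1: 5
Level 2: 1

The root is level 0 and the size-1 base case is level 2 (the tree spans levels 0 through 2, i.e. 3 levels counting the root), so the depth is the number of divisions: log_5(25) = 2

The recursion tree depth is log_5(25) = 2. At each level, the problem size is divided by 5, so it takes 2 divisions to reduce to a base case of size 1. The algorithm makes 5 recursive calls at each level.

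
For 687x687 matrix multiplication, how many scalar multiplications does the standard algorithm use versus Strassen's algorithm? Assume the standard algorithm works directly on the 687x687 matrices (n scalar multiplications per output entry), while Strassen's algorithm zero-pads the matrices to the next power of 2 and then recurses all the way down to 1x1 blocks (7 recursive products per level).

Matrix multiplication for 687x687 matrices:

Strassen's algorithm requires power-of-2 dimensions. Pad 687x687 to 1024x1024 (next power of 2).

Standard algorithm: 687^3 = 324242703 multiplications
Strassen's algorithm: 7^(log2(1024)) = 7^10 = 282475249 multiplications
Savings: 324242703 - 282475249 = 41767454 multiplications

Standard: 324242703 multiplications (687^3). Strassen: 282475249 multiplications (7^10, after padding to 1024x1024). Strassen reduces 8 recursive multiplications to 7 at each level.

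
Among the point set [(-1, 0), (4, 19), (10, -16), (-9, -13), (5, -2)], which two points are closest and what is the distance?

Computing all pairwise distances among 5 points:

d((-1, 0), (4, 19)) = 19.6469
d((-1, 0), (10, -16)) = 19.4165
d((-1, 0), (-9, -13)) = 15.2643
d((-1, 0), (5, -2)) = 6.3246 <-- minimum
d((4, 19), (10, -16)) = 35.5106
d((4, 19), (-9, -13)) = 34.5398
d((4, 19), (5, -2)) = 21.0238
d((10, -16), (-9, -13)) = 19.2354
d((10, -16), (5, -2)) = 14.8661
d((-9, -13), (5, -2)) = 17.8045

Closest pair: (-1, 0) and (5, -2) with distance 6.3246

The closest pair is (-1, 0) and (5, -2) with Euclidean distance 6.3246. For 5 points, brute-force pairwise comparison is shown above. For large n, the divide-and-conquer algorithm (sort by x, recurse on halves, check the dividing strip) achieves O(n log n).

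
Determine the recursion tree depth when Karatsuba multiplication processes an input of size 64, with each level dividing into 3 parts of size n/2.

For divide and conquer with division factor 2:

Problem sizes at each level:
Level 0: 64
Level 1: 32
Level 2: 16
Level 3: 8
Level 4: 4
Level 5: 2
Level 6: 1

The root is level 0 and the size-1 base case is level 6 (the tree spans levels 0 through 6, i.e. 7 levels counting the root), so the depth is the number of divisions: log_2(64) = 6

The recursion tree depth is log_2(64) = 6. At each level, the problem size is divided by 2, so it takes 6 divisions to reduce to a base case of size 1. The algorithm makes 3 recursive calls at each level.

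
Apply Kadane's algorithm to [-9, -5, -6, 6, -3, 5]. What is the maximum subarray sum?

Using Kadane's algorithm on [-9, -5, -6, 6, -3, 5]:

Scanning through the array:
Position 1 (value -5): max_ending_here = -5, max_so_far = -5
Position 2 (value -6): max_ending_here = -6, max_so_far = -5
Position 3 (value 6): max_ending_here = 6, max_so_far = 6
Position 4 (value -3): max_ending_here = 3, max_so_far = 6
Position 5 (value 5): max_ending_here = 8, max_so_far = 8

Maximum subarray: [6, -3, 5]
Maximum sum: 8

The maximum subarray is [6, -3, 5] with sum 8. This subarray runs from index 3 to index 5.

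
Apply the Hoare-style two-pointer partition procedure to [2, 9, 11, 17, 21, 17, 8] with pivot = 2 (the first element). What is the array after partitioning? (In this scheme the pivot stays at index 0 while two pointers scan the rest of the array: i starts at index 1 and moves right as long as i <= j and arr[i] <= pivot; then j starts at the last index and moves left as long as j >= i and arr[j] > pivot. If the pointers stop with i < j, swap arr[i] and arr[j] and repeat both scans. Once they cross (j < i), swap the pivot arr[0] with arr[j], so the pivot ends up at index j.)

Hoare-style two-pointer partition with pivot = 2:

Initial array: [2, 9, 11, 17, 21, 17, 8]

Pointers start at i = 1, j = 6.
i ends at 1, j ends at 0: the pointers have crossed (j < i), so scanning stops.

j = 0, so swapping arr[0] with arr[j] leaves the pivot at position 0: [2, 9, 11, 17, 21, 17, 8]
Pivot position: 0

After partitioning with pivot 2, the array becomes [2, 9, 11, 17, 21, 17, 8]. The pivot is placed at index 0. All elements to the left of the pivot are <= 2, and all elements to the right are > 2.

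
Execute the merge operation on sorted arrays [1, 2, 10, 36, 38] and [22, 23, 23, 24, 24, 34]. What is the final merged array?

Merging process:

Compare 1 vs 22: take 1 from left. Merged: [1]
Compare 2 vs 22: take 2 from left. Merged: [1, 2]
Compare 10 vs 22: take 10 from left. Merged: [1, 2, 10]
Compare 36 vs 22: take 22 from right. Merged: [1, 2, 10, 22]
Compare 36 vs 23: take 23 from right. Merged: [1, 2, 10, 22, 23]
Compare 36 vs 23: take 23 from right. Merged: [1, 2, 10, 22, 23, 23]
Compare 36 vs 24: take 24 from right. Merged: [1, 2, 10, 22, 23, 23, 24]
Compare 36 vs 24: take 24 from right. Merged: [1, 2, 10, 22, 23, 23, 24, 24]
Compare 36 vs 34: take 34 from right. Merged: [1, 2, 10, 22, 23, 23, 24, 24, 34]
Append remaining from left: [36, 38]. Merged: [1, 2, 10, 22, 23, 23, 24, 24, 34, 36, 38]

Final merged array: [1, 2, 10, 22, 23, 23, 24, 24, 34, 36, 38]
Total comparisons: 9

The merged array is [1, 2, 10, 22, 23, 23, 24, 24, 34, 36, 38], requiring 9 comparisons. The merge step runs in O(n) time where n is the total number of elements.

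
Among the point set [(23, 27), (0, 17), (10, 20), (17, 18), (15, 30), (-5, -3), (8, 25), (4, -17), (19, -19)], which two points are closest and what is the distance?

Computing all pairwise distances among 9 points:

d((23, 27), (0, 17)) = 25.0799
d((23, 27), (10, 20)) = 14.7648
d((23, 27), (17, 18)) = 10.8167
d((23, 27), (15, 30)) = 8.544
d((23, 27), (-5, -3)) = 41.0366
d((23, 27), (8, 25)) = 15.1327
d((23, 27), (4, -17)) = 47.927
d((23, 27), (19, -19)) = 46.1736
d((0, 17), (10, 20)) = 10.4403
d((0, 17), (17, 18)) = 17.0294
d((0, 17), (15, 30)) = 19.8494
d((0, 17), (-5, -3)) = 20.6155
d((0, 17), (8, 25)) = 11.3137
d((0, 17), (4, -17)) = 34.2345
d((0, 17), (19, -19)) = 40.7063
d((10, 20), (17, 18)) = 7.2801
d((10, 20), (15, 30)) = 11.1803
d((10, 20), (-5, -3)) = 27.4591
d((10, 20), (8, 25)) = 5.3852 <-- minimum
d((10, 20), (4, -17)) = 37.4833
d((10, 20), (19, -19)) = 40.025
d((17, 18), (15, 30)) = 12.1655
d((17, 18), (-5, -3)) = 30.4138
d((17, 18), (8, 25)) = 11.4018
d((17, 18), (4, -17)) = 37.3363
d((17, 18), (19, -19)) = 37.054
d((15, 30), (-5, -3)) = 38.5876
d((15, 30), (8, 25)) = 8.6023
d((15, 30), (4, -17)) = 48.2701
d((15, 30), (19, -19)) = 49.163
d((-5, -3), (8, 25)) = 30.8707
d((-5, -3), (4, -17)) = 16.6433
d((-5, -3), (19, -19)) = 28.8444
d((8, 25), (4, -17)) = 42.19
d((8, 25), (19, -19)) = 45.3542
d((4, -17), (19, -19)) = 15.1327

Closest pair: (10, 20) and (8, 25) with distance 5.3852

The closest pair is (10, 20) and (8, 25) with Euclidean distance 5.3852. For 9 points, brute-force pairwise comparison is shown above. For large n, the divide-and-conquer algorithm (sort by x, recurse on halves, check the dividing strip) achieves O(n log n).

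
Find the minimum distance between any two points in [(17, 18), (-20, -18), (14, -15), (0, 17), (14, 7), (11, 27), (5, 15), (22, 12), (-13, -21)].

Computing all pairwise distances among 9 points:

d((17, 18), (-20, -18)) = 51.6236
d((17, 18), (14, -15)) = 33.1361
d((17, 18), (0, 17)) = 17.0294
d((17, 18), (14, 7)) = 11.4018
d((17, 18), (11, 27)) = 10.8167
d((17, 18), (5, 15)) = 12.3693
d((17, 18), (22, 12)) = 7.8102
d((17, 18), (-13, -21)) = 49.2037
d((-20, -18), (14, -15)) = 34.1321
d((-20, -18), (0, 17)) = 40.3113
d((-20, -18), (14, 7)) = 42.2019
d((-20, -18), (11, 27)) = 54.6443
d((-20, -18), (5, 15)) = 41.4005
d((-20, -18), (22, 12)) = 51.614
d((-20, -18), (-13, -21)) = 7.6158
d((14, -15), (0, 17)) = 34.9285
d((14, -15), (14, 7)) = 22.0
d((14, -15), (11, 27)) = 42.107
d((14, -15), (5, 15)) = 31.3209
d((14, -15), (22, 12)) = 28.1603
d((14, -15), (-13, -21)) = 27.6586
d((0, 17), (14, 7)) = 17.2047
d((0, 17), (11, 27)) = 14.8661
d((0, 17), (5, 15)) = 5.3852 <-- minimum
d((0, 17), (22, 12)) = 22.561
d((0, 17), (-13, -21)) = 40.1622
d((14, 7), (11, 27)) = 20.2237
d((14, 7), (5, 15)) = 12.0416
d((14, 7), (22, 12)) = 9.434
d((14, 7), (-13, -21)) = 38.8973
d((11, 27), (5, 15)) = 13.4164
d((11, 27), (22, 12)) = 18.6011
d((11, 27), (-13, -21)) = 53.6656
d((5, 15), (22, 12)) = 17.2627
d((5, 15), (-13, -21)) = 40.2492
d((22, 12), (-13, -21)) = 48.1041

Closest pair: (0, 17) and (5, 15) with distance 5.3852

The closest pair is (0, 17) and (5, 15) with Euclidean distance 5.3852. For 9 points, brute-force pairwise comparison is shown above. For large n, the divide-and-conquer algorithm (sort by x, recurse on halves, check the dividing strip) achieves O(n log n).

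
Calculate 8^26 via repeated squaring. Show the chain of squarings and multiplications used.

Computing 8^26 by squaring (build up from 8^1; each line after the first costs one multiplication):

8^1 = 8
8^2 = (8^1)^2 = 8^2 = 64
8^3 = 8 * 8^2 = 8 * 64 = 512
8^6 = (8^3)^2 = 512^2 = 262144
8^12 = (8^6)^2 = 262144^2 = 68719476736
8^13 = 8 * 8^12 = 8 * 68719476736 = 549755813888
8^26 = (8^13)^2 = 549755813888^2 = 302231454903657293676544

Result: 302231454903657293676544
Multiplications needed: 6 (6 lines after 8^1)

8^26 = 302231454903657293676544. Using exponentiation by squaring, this requires 6 multiplications. The key idea: if the exponent is even, square the half-power; if odd, multiply by the base once.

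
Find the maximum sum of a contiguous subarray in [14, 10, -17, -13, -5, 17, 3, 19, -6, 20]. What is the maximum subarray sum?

Using Kadane's algorithm on [14, 10, -17, -13, -5, 17, 3, 19, -6, 20]:

Scanning through the array:
Position 1 (value 10): max_ending_here = 24, max_so_far = 24
Position 2 (value -17): max_ending_here = 7, max_so_far = 24
Position 3 (value -13): max_ending_here = -6, max_so_far = 24
Position 4 (value -5): max_ending_here = -5, max_so_far = 24
Position 5 (value 17): max_ending_here = 17, max_so_far = 24
Position 6 (value 3): max_ending_here = 20, max_so_far = 24
Position 7 (value 19): max_ending_here = 39, max_so_far = 39
Position 8 (value -6): max_ending_here = 33, max_so_far = 39
Position 9 (value 20): max_ending_here = 53, max_so_far = 53

Maximum subarray: [17, 3, 19, -6, 20]
Maximum sum: 53

The maximum subarray is [17, 3, 19, -6, 20] with sum 53. This subarray runs from index 5 to index 9.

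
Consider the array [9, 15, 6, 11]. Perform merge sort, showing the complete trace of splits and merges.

Merge sort trace:

Split: [9, 15, 6, 11] -> [9, 15] and [6, 11]
  Split: [9, 15] -> [9] and [15]
  Merge: [9] + [15] -> [9, 15]
  Split: [6, 11] -> [6] and [11]
  Merge: [6] + [11] -> [6, 11]
Merge: [9, 15] + [6, 11] -> [6, 9, 11, 15]

Final sorted array: [6, 9, 11, 15]

The merge sort proceeds by recursively splitting the array and merging sorted halves.
After all merges, the sorted array is [6, 9, 11, 15].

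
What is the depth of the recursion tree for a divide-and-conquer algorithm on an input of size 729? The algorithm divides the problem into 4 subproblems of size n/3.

For divide and conquer with division factor 3:

Problem sizes at each level:
Level 0: 729
Level 1: 243
Level 2: 81
Level 3: 27
Level 4: 9
Level 5: 3
Level 6: 1

The root is level 0 and the size-1 base case is level 6 (the tree spans levels 0 through 6, i.e. 7 levels counting the root), so the depth is the number of divisions: log_3(729) = 6

The recursion tree depth is log_3(729) = 6. At each level, the problem size is divided by 3, so it takes 6 divisions to reduce to a base case of size 1. The algorithm makes 4 recursive calls at each level.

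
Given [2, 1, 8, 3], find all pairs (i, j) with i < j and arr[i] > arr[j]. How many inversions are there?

Finding inversions in [2, 1, 8, 3]:

(0, 1): arr[0]=2 > arr[1]=1
(2, 3): arr[2]=8 > arr[3]=3

Total inversions: 2

The array has 2 inversion(s): (0,1), (2,3). Each pair (i,j) satisfies i < j and arr[i] > arr[j].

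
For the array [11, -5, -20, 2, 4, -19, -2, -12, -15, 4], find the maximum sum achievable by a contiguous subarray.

Using Kadane's algorithm on [11, -5, -20, 2, 4, -19, -2, -12, -15, 4]:

Scanning through the array:
Position 1 (value -5): max_ending_here = 6, max_so_far = 11
Position 2 (value -20): max_ending_here = -14, max_so_far = 11
Position 3 (value 2): max_ending_here = 2, max_so_far = 11
Position 4 (value 4): max_ending_here = 6, max_so_far = 11
Position 5 (value -19): max_ending_here = -13, max_so_far = 11
Position 6 (value -2): max_ending_here = -2, max_so_far = 11
Position 7 (value -12): max_ending_here = -12, max_so_far = 11
Position 8 (value -15): max_ending_here = -15, max_so_far = 11
Position 9 (value 4): max_ending_here = 4, max_so_far = 11

Maximum subarray: [11]
Maximum sum: 11

The maximum subarray is [11] with sum 11. This subarray runs from index 0 to index 0.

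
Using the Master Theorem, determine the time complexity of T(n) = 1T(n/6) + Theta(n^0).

Master Theorem for T(n) = 1T(n/6) + O(n^0):

a = 1, b = 6, c = 0
log_b(a) = log_6(1) = 0.0000

Case 2: c = 0 = log_6(1) = 0.0000
T(n) = O(n^0 log n) = O(log n)

For T(n) = 1T(n/6) + O(n^0): log_6(1) = 0.0000. This is Case 2 of the Master Theorem (c = log_b(a), equal work at all levels), giving O(log n).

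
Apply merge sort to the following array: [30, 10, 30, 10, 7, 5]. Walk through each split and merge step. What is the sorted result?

Merge sort trace:

Split: [30, 10, 30, 10, 7, 5] -> [30, 10, 30] and [10, 7, 5]
  Split: [30, 10, 30] -> [30] and [10, 30]
    Split: [10, 30] -> [10] and [30]
    Merge: [10] + [30] -> [10, 30]
  Merge: [30] + [10, 30] -> [10, 30, 30]
  Split: [10, 7, 5] -> [10] and [7, 5]
    Split: [7, 5] -> [7] and [5]
    Merge: [7] + [5] -> [5, 7]
  Merge: [10] + [5, 7] -> [5, 7, 10]
Merge: [10, 30, 30] + [5, 7, 10] -> [5, 7, 10, 10, 30, 30]

Final sorted array: [5, 7, 10, 10, 30, 30]

The merge sort proceeds by recursively splitting the array and merging sorted halves.
After all merges, the sorted array is [5, 7, 10, 10, 30, 30].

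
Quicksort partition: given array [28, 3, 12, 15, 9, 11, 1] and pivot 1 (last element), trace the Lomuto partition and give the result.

Lomuto partition with pivot = 1:

Initial array: [28, 3, 12, 15, 9, 11, 1]

arr[0]=28 > 1: no swap
arr[1]=3 > 1: no swap
arr[2]=12 > 1: no swap
arr[3]=15 > 1: no swap
arr[4]=9 > 1: no swap
arr[5]=11 > 1: no swap

Place pivot at position 0: [1, 3, 12, 15, 9, 11, 28]
Pivot position: 0

After partitioning with pivot 1, the array becomes [1, 3, 12, 15, 9, 11, 28]. The pivot is placed at index 0. All elements to the left of the pivot are <= 1, and all elements to the right are > 1.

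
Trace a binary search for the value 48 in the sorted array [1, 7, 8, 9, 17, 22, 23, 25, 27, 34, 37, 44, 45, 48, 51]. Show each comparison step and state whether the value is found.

Binary search for 48 in [1, 7, 8, 9, 17, 22, 23, 25, 27, 34, 37, 44, 45, 48, 51]:

lo=0, hi=14, mid=7, arr[mid]=25 -> 25 < 48, search right half
lo=8, hi=14, mid=11, arr[mid]=44 -> 44 < 48, search right half
lo=12, hi=14, mid=13, arr[mid]=48 -> Found target at index 13!

Binary search finds 48 at index 13 after 3 comparisons. The search repeatedly halves the search space by comparing with the middle element.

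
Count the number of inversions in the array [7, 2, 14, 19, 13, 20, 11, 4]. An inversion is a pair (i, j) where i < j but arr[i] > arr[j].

Finding inversions in [7, 2, 14, 19, 13, 20, 11, 4]:

(0, 1): arr[0]=7 > arr[1]=2
(0, 7): arr[0]=7 > arr[7]=4
(2, 4): arr[2]=14 > arr[4]=13
(2, 6): arr[2]=14 > arr[6]=11
(2, 7): arr[2]=14 > arr[7]=4
(3, 4): arr[3]=19 > arr[4]=13
(3, 6): arr[3]=19 > arr[6]=11
(3, 7): arr[3]=19 > arr[7]=4
(4, 6): arr[4]=13 > arr[6]=11
(4, 7): arr[4]=13 > arr[7]=4
(5, 6): arr[5]=20 > arr[6]=11
(5, 7): arr[5]=20 > arr[7]=4
(6, 7): arr[6]=11 > arr[7]=4

Total inversions: 13

The array has 13 inversion(s): (0,1), (0,7), (2,4), (2,6), (2,7), (3,4), (3,6), (3,7), (4,6), (4,7), (5,6), (5,7), (6,7). Each pair (i,j) satisfies i < j and arr[i] > arr[j].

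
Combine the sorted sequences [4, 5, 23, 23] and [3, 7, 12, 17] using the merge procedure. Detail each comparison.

Merging process:

Compare 4 vs 3: take 3 from right. Merged: [3]
Compare 4 vs 7: take 4 from left. Merged: [3, 4]
Compare 5 vs 7: take 5 from left. Merged: [3, 4, 5]
Compare 23 vs 7: take 7 from right. Merged: [3, 4, 5, 7]
Compare 23 vs 12: take 12 from right. Merged: [3, 4, 5, 7, 12]
Compare 23 vs 17: take 17 from right. Merged: [3, 4, 5, 7, 12, 17]
Append remaining from left: [23, 23]. Merged: [3, 4, 5, 7, 12, 17, 23, 23]

Final merged array: [3, 4, 5, 7, 12, 17, 23, 23]
Total comparisons: 6

The merged array is [3, 4, 5, 7, 12, 17, 23, 23], requiring 6 comparisons. The merge step runs in O(n) time where n is the total number of elements.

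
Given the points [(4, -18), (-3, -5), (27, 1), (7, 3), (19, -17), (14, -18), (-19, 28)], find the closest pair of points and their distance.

Computing all pairwise distances among 7 points:

d((4, -18), (-3, -5)) = 14.7648
d((4, -18), (27, 1)) = 29.8329
d((4, -18), (7, 3)) = 21.2132
d((4, -18), (19, -17)) = 15.0333
d((4, -18), (14, -18)) = 10.0
d((4, -18), (-19, 28)) = 51.4296
d((-3, -5), (27, 1)) = 30.5941
d((-3, -5), (7, 3)) = 12.8062
d((-3, -5), (19, -17)) = 25.0599
d((-3, -5), (14, -18)) = 21.4009
d((-3, -5), (-19, 28)) = 36.6742
d((27, 1), (7, 3)) = 20.0998
d((27, 1), (19, -17)) = 19.6977
d((27, 1), (14, -18)) = 23.0217
d((27, 1), (-19, 28)) = 53.3385
d((7, 3), (19, -17)) = 23.3238
d((7, 3), (14, -18)) = 22.1359
d((7, 3), (-19, 28)) = 36.0694
d((19, -17), (14, -18)) = 5.099 <-- minimum
d((19, -17), (-19, 28)) = 58.8982
d((14, -18), (-19, 28)) = 56.6127

Closest pair: (19, -17) and (14, -18) with distance 5.099

The closest pair is (19, -17) and (14, -18) with Euclidean distance 5.099. For 7 points, brute-force pairwise comparison is shown above. For large n, the divide-and-conquer algorithm (sort by x, recurse on halves, check the dividing strip) achieves O(n log n).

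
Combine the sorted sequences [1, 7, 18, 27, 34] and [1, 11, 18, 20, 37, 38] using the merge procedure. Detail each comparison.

Merging process:

Compare 1 vs 1: take 1 from left. Merged: [1]
Compare 7 vs 1: take 1 from right. Merged: [1, 1]
Compare 7 vs 11: take 7 from left. Merged: [1, 1, 7]
Compare 18 vs 11: take 11 from right. Merged: [1, 1, 7, 11]
Compare 18 vs 18: take 18 from left. Merged: [1, 1, 7, 11, 18]
Compare 27 vs 18: take 18 from right. Merged: [1, 1, 7, 11, 18, 18]
Compare 27 vs 20: take 20 from right. Merged: [1, 1, 7, 11, 18, 18, 20]
Compare 27 vs 37: take 27 from left. Merged: [1, 1, 7, 11, 18, 18, 20, 27]
Compare 34 vs 37: take 34 from left. Merged: [1, 1, 7, 11, 18, 18, 20, 27, 34]
Append remaining from right: [37, 38]. Merged: [1, 1, 7, 11, 18, 18, 20, 27, 34, 37, 38]

Final merged array: [1, 1, 7, 11, 18, 18, 20, 27, 34, 37, 38]
Total comparisons: 9

The merged array is [1, 1, 7, 11, 18, 18, 20, 27, 34, 37, 38], requiring 9 comparisons. The merge step runs in O(n) time where n is the total number of elements.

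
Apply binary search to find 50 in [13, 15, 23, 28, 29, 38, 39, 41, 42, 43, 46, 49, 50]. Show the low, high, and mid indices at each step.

Binary search for 50 in [13, 15, 23, 28, 29, 38, 39, 41, 42, 43, 46, 49, 50]:

lo=0, hi=12, mid=6, arr[mid]=39 -> 39 < 50, search right half
lo=7, hi=12, mid=9, arr[mid]=43 -> 43 < 50, search right half
lo=10, hi=12, mid=11, arr[mid]=49 -> 49 < 50, search right half
lo=12, hi=12, mid=12, arr[mid]=50 -> Found target at index 12!

Binary search finds 50 at index 12 after 4 comparisons. The search repeatedly halves the search space by comparing with the middle element.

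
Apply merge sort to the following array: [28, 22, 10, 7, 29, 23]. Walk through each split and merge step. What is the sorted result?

Merge sort trace:

Split: [28, 22, 10, 7, 29, 23] -> [28, 22, 10] and [7, 29, 23]
  Split: [28, 22, 10] -> [28] and [22, 10]
    Split: [22, 10] -> [22] and [10]
    Merge: [22] + [10] -> [10, 22]
  Merge: [28] + [10, 22] -> [10, 22, 28]
  Split: [7, 29, 23] -> [7] and [29, 23]
    Split: [29, 23] -> [29] and [23]
    Merge: [29] + [23] -> [23, 29]
  Merge: [7] + [23, 29] -> [7, 23, 29]
Merge: [10, 22, 28] + [7, 23, 29] -> [7, 10, 22, 23, 28, 29]

Final sorted array: [7, 10, 22, 23, 28, 29]

The merge sort proceeds by recursively splitting the array and merging sorted halves.
After all merges, the sorted array is [7, 10, 22, 23, 28, 29].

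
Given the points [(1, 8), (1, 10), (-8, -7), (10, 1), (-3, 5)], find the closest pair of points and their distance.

Computing all pairwise distances among 5 points:

d((1, 8), (1, 10)) = 2.0 <-- minimum
d((1, 8), (-8, -7)) = 17.4929
d((1, 8), (10, 1)) = 11.4018
d((1, 8), (-3, 5)) = 5.0
d((1, 10), (-8, -7)) = 19.2354
d((1, 10), (10, 1)) = 12.7279
d((1, 10), (-3, 5)) = 6.4031
d((-8, -7), (10, 1)) = 19.6977
d((-8, -7), (-3, 5)) = 13.0
d((10, 1), (-3, 5)) = 13.6015

Closest pair: (1, 8) and (1, 10) with distance 2.0

The closest pair is (1, 8) and (1, 10) with Euclidean distance 2.0. For 5 points, brute-force pairwise comparison is shown above. For large n, the divide-and-conquer algorithm (sort by x, recurse on halves, check the dividing strip) achieves O(n log n).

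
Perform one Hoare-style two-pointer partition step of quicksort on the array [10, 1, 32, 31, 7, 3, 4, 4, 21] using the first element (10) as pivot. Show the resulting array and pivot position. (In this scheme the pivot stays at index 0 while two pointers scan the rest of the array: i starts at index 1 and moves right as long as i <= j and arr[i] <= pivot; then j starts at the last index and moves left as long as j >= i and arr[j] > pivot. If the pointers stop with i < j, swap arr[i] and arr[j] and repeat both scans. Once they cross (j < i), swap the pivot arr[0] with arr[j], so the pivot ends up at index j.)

Hoare-style two-pointer partition with pivot = 10:

Initial array: [10, 1, 32, 31, 7, 3, 4, 4, 21]

Pointers start at i = 1, j = 8.
i stops at index 2 (arr[2]=32 > 10), j stops at index 7 (arr[7]=4 <= 10): swap arr[2] and arr[7], array becomes [10, 1, 4, 31, 7, 3, 4, 32, 21]
i stops at index 3 (arr[3]=31 > 10), j stops at index 6 (arr[6]=4 <= 10): swap arr[3] and arr[6], array becomes [10, 1, 4, 4, 7, 3, 31, 32, 21]
i ends at 6, j ends at 5: the pointers have crossed (j < i), so scanning stops.

Swap pivot arr[0] with arr[5] to place pivot at position 5: [3, 1, 4, 4, 7, 10, 31, 32, 21]
Pivot position: 5

After partitioning with pivot 10, the array becomes [3, 1, 4, 4, 7, 10, 31, 32, 21]. The pivot is placed at index 5. All elements to the left of the pivot are <= 10, and all elements to the right are > 10.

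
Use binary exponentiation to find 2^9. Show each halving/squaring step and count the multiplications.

Computing 2^9 by squaring (build up from 2^1; each line after the first costs one multiplication):

2^1 = 2
2^2 = (2^1)^2 = 2^2 = 4
2^4 = (2^2)^2 = 4^2 = 16
2^8 = (2^4)^2 = 16^2 = 256
2^9 = 2 * 2^8 = 2 * 256 = 512

Result: 512
Multiplications needed: 4 (4 lines after 2^1)

2^9 = 512. Using exponentiation by squaring, this requires 4 multiplications. The key idea: if the exponent is even, square the half-power; if odd, multiply by the base once.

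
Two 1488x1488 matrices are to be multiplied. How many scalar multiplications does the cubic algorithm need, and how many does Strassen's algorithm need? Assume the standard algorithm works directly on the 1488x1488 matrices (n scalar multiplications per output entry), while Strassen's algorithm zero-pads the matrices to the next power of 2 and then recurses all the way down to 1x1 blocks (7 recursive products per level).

Matrix multiplication for 1488x1488 matrices:

Strassen's algorithm requires power-of-2 dimensions. Pad 1488x1488 to 2048x2048 (next power of 2).

Standard algorithm: 1488^3 = 3294646272 multiplications
Strassen's algorithm: 7^(log2(2048)) = 7^11 = 1977326743 multiplications
Savings: 3294646272 - 1977326743 = 1317319529 multiplications

Standard: 3294646272 multiplications (1488^3). Strassen: 1977326743 multiplications (7^11, after padding to 2048x2048). Strassen reduces 8 recursive multiplications to 7 at each level.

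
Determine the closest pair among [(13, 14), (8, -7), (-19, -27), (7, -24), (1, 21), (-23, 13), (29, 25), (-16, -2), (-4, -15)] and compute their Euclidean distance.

Computing all pairwise distances among 9 points:

d((13, 14), (8, -7)) = 21.587
d((13, 14), (-19, -27)) = 52.0096
d((13, 14), (7, -24)) = 38.4708
d((13, 14), (1, 21)) = 13.8924 <-- minimum
d((13, 14), (-23, 13)) = 36.0139
d((13, 14), (29, 25)) = 19.4165
d((13, 14), (-16, -2)) = 33.121
d((13, 14), (-4, -15)) = 33.6155
d((8, -7), (-19, -27)) = 33.6006
d((8, -7), (7, -24)) = 17.0294
d((8, -7), (1, 21)) = 28.8617
d((8, -7), (-23, 13)) = 36.8917
d((8, -7), (29, 25)) = 38.2753
d((8, -7), (-16, -2)) = 24.5153
d((8, -7), (-4, -15)) = 14.4222
d((-19, -27), (7, -24)) = 26.1725
d((-19, -27), (1, 21)) = 52.0
d((-19, -27), (-23, 13)) = 40.1995
d((-19, -27), (29, 25)) = 70.7672
d((-19, -27), (-16, -2)) = 25.1794
d((-19, -27), (-4, -15)) = 19.2094
d((7, -24), (1, 21)) = 45.3982
d((7, -24), (-23, 13)) = 47.634
d((7, -24), (29, 25)) = 53.7122
d((7, -24), (-16, -2)) = 31.8277
d((7, -24), (-4, -15)) = 14.2127
d((1, 21), (-23, 13)) = 25.2982
d((1, 21), (29, 25)) = 28.2843
d((1, 21), (-16, -2)) = 28.6007
d((1, 21), (-4, -15)) = 36.3456
d((-23, 13), (29, 25)) = 53.3667
d((-23, 13), (-16, -2)) = 16.5529
d((-23, 13), (-4, -15)) = 33.8378
d((29, 25), (-16, -2)) = 52.4786
d((29, 25), (-4, -15)) = 51.8556
d((-16, -2), (-4, -15)) = 17.6918

Closest pair: (13, 14) and (1, 21) with distance 13.8924

The closest pair is (13, 14) and (1, 21) with Euclidean distance 13.8924. For 9 points, brute-force pairwise comparison is shown above. For large n, the divide-and-conquer algorithm (sort by x, recurse on halves, check the dividing strip) achieves O(n log n).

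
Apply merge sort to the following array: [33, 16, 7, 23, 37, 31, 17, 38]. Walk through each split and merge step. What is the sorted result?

Merge sort trace:

Split: [33, 16, 7, 23, 37, 31, 17, 38] -> [33, 16, 7, 23] and [37, 31, 17, 38]
  Split: [33, 16, 7, 23] -> [33, 16] and [7, 23]
    Split: [33, 16] -> [33] and [16]
    Merge: [33] + [16] -> [16, 33]
    Split: [7, 23] -> [7] and [23]
    Merge: [7] + [23] -> [7, 23]
  Merge: [16, 33] + [7, 23] -> [7, 16, 23, 33]
  Split: [37, 31, 17, 38] -> [37, 31] and [17, 38]
    Split: [37, 31] -> [37] and [31]
    Merge: [37] + [31] -> [31, 37]
    Split: [17, 38] -> [17] and [38]
    Merge: [17] + [38] -> [17, 38]
  Merge: [31, 37] + [17, 38] -> [17, 31, 37, 38]
Merge: [7, 16, 23, 33] + [17, 31, 37, 38] -> [7, 16, 17, 23, 31, 33, 37, 38]

Final sorted array: [7, 16, 17, 23, 31, 33, 37, 38]

The merge sort proceeds by recursively splitting the array and merging sorted halves.
After all merges, the sorted array is [7, 16, 17, 23, 31, 33, 37, 38].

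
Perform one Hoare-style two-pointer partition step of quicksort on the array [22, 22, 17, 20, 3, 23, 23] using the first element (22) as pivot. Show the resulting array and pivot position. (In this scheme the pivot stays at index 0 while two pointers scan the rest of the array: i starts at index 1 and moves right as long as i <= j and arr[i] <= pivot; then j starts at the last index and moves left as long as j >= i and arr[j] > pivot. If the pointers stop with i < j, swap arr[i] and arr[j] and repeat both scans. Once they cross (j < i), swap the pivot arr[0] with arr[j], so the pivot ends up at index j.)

Hoare-style two-pointer partition with pivot = 22:

Initial array: [22, 22, 17, 20, 3, 23, 23]

Pointers start at i = 1, j = 6.
i ends at 5, j ends at 4: the pointers have crossed (j < i), so scanning stops.

Swap pivot arr[0] with arr[4] to place pivot at position 4: [3, 22, 17, 20, 22, 23, 23]
Pivot position: 4

After partitioning with pivot 22, the array becomes [3, 22, 17, 20, 22, 23, 23]. The pivot is placed at index 4. All elements to the left of the pivot are <= 22, and all elements to the right are > 22.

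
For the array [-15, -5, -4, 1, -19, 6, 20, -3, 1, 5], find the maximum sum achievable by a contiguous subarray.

Using Kadane's algorithm on [-15, -5, -4, 1, -19, 6, 20, -3, 1, 5]:

Scanning through the array:
Position 1 (value -5): max_ending_here = -5, max_so_far = -5
Position 2 (value -4): max_ending_here = -4, max_so_far = -4
Position 3 (value 1): max_ending_here = 1, max_so_far = 1
Position 4 (value -19): max_ending_here = -18, max_so_far = 1
Position 5 (value 6): max_ending_here = 6, max_so_far = 6
Position 6 (value 20): max_ending_here = 26, max_so_far = 26
Position 7 (value -3): max_ending_here = 23, max_so_far = 26
Position 8 (value 1): max_ending_here = 24, max_so_far = 26
Position 9 (value 5): max_ending_here = 29, max_so_far = 29

Maximum subarray: [6, 20, -3, 1, 5]
Maximum sum: 29

The maximum subarray is [6, 20, -3, 1, 5] with sum 29. This subarray runs from index 5 to index 9.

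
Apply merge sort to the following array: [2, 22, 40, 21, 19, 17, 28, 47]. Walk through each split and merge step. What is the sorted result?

Merge sort trace:

Split: [2, 22, 40, 21, 19, 17, 28, 47] -> [2, 22, 40, 21] and [19, 17, 28, 47]
  Split: [2, 22, 40, 21] -> [2, 22] and [40, 21]
    Split: [2, 22] -> [2] and [22]
    Merge: [2] + [22] -> [2, 22]
    Split: [40, 21] -> [40] and [21]
    Merge: [40] + [21] -> [21, 40]
  Merge: [2, 22] + [21, 40] -> [2, 21, 22, 40]
  Split: [19, 17, 28, 47] -> [19, 17] and [28, 47]
    Split: [19, 17] -> [19] and [17]
    Merge: [19] + [17] -> [17, 19]
    Split: [28, 47] -> [28] and [47]
    Merge: [28] + [47] -> [28, 47]
  Merge: [17, 19] + [28, 47] -> [17, 19, 28, 47]
Merge: [2, 21, 22, 40] + [17, 19, 28, 47] -> [2, 17, 19, 21, 22, 28, 40, 47]

Final sorted array: [2, 17, 19, 21, 22, 28, 40, 47]

The merge sort proceeds by recursively splitting the array and merging sorted halves.
After all merges, the sorted array is [2, 17, 19, 21, 22, 28, 40, 47].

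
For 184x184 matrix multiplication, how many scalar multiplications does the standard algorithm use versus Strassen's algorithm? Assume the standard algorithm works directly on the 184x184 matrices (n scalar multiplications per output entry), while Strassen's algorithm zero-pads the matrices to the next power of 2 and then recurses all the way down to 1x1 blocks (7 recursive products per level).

Matrix multiplication for 184x184 matrices:

Strassen's algorithm requires power-of-2 dimensions. Pad 184x184 to 256x256 (next power of 2).

Standard algorithm: 184^3 = 6229504 multiplications
Strassen's algorithm: 7^(log2(256)) = 7^8 = 5764801 multiplications
Savings: 6229504 - 5764801 = 464703 multiplications

Standard: 6229504 multiplications (184^3). Strassen: 5764801 multiplications (7^8, after padding to 256x256). Strassen reduces 8 recursive multiplications to 7 at each level.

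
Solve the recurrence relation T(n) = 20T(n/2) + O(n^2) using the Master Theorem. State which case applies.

Master Theorem for T(n) = 20T(n/2) + O(n^2):

a = 20, b = 2, c = 2
log_b(a) = log_2(20) = 4.3219

Case 1: c = 2 < log_2(20) = 4.3219
T(n) = O(n^(log_2 20))

For T(n) = 20T(n/2) + O(n^2): log_2(20) = 4.3219. This is Case 1 of the Master Theorem (c < log_b(a), work dominated by leaves), giving O(n^(log_2 20)).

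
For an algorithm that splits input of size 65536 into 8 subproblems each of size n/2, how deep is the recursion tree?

For divide and conquer with division factor 2:

Problem sizes at each level:
Level 0: 65536
Level 1: 32768
Level 2: 16384
Level 3: 8192
Level 4: 4096
Level 5: 2048
Level 6: 1024
Level 7: 512
Level 8: 256
Level 9: 128
Level 10: 64
Level 11: 32
Level 12: 16
Level 13: 8
Level 14: 4
Level 15: 2
Level 16: 1

The root is level 0 and the size-1 base case is level 16 (the tree spans levels 0 through 16, i.e. 17 levels counting the root), so the depth is the number of divisions: log_2(65536) = 16

The recursion tree depth is log_2(65536) = 16. At each level, the problem size is divided by 2, so it takes 16 divisions to reduce to a base case of size 1. The algorithm makes 8 recursive calls at each level.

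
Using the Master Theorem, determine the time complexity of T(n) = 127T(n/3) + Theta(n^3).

Master Theorem for T(n) = 127T(n/3) + O(n^3):

a = 127, b = 3, c = 3
log_b(a) = log_3(127) = 4.4094

Case 1: c = 3 < log_3(127) = 4.4094
T(n) = O(n^(log_3 127))

For T(n) = 127T(n/3) + O(n^3): log_3(127) = 4.4094. This is Case 1 of the Master Theorem (c < log_b(a), work dominated by leaves), giving O(n^(log_3 127)).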